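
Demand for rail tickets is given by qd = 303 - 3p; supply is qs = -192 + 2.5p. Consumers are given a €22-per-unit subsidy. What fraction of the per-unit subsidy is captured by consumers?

Pre-subsidy: 303 - 3p = -192 + 2.5p gives p* = 90, q* = 33.
With the rebate, buyers effectively pay pb = ps − 22, where ps is the price sellers receive.
Demand in terms of ps becomes qd = 303 − 3(ps − 22) = 369 - 3ps. Setting this equal to supply: 369 - 3ps = -192 + 2.5ps, so ps = 102.
Buyers pay pb = 102 − 22 = 80; q' = -192 + 2.5·102 = 63.
Buyers' price falls by p* − pb = 90 − 80 = 10; sellers' price rises by ps − p* = 102 − 90 = 12.
So consumers capture 10/22 = 5/11 of each unit of subsidy.

Consumer share = 5/11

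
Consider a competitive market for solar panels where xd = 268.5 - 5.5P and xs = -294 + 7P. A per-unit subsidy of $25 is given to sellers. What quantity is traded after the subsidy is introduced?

Pre-subsidy: 268.5 - 5.5P = -294 + 7P gives P* = 45, x* = 21.
With the subsidy, sellers receive Ps = Pb + 25 for each unit, where Pb is the price buyers pay.
Supply in terms of Pb becomes xs = -294 + 7(Pb + 25) = -119 + 7Pb. Setting this equal to demand: 268.5 - 5.5Pb = -119 + 7Pb, so Pb = 31.
Sellers receive Ps = 31 + 25 = 56; x' = 268.5 − 5.5·31 = 98.

x' = 98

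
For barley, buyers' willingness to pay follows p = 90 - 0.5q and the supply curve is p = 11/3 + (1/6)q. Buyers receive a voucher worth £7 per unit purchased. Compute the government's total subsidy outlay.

Pre-subsidy: 90 - 0.5q = 11/3 + (1/6)q gives q* = 129.5 and p* = 25.25.
With the rebate, buyers effectively pay pb = ps − 7, where ps is the price sellers receive.
On the curves, pb = 90 - 0.5q and ps = 11/3 + (1/6)q; the wedge ps − pb = 7 gives 11/3 + (1/6)q − (90 - 0.5q) = 7, so q' = 140.
Then pb = 90 − 0.5·140 = 20 and ps = 11/3 + (1/6)·140 = 27.
Government outlay = subsidy × quantity = 7 × 140 = 980.

Government cost = £980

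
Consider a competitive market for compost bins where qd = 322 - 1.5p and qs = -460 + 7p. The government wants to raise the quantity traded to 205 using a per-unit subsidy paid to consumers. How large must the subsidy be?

Required subsidy s = 17 per unit

At q = 205, invert demand for the buyer price: pb = (322 − 205)/1.5 = 78; invert supply for the seller price: ps = (205 − (-460))/7 = 95.
The subsidy must fill the gap: s = ps − pb = 95 − 78 = 17.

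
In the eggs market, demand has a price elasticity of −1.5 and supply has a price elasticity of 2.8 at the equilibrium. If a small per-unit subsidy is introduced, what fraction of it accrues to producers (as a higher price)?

Producer share = 15/43

For a small subsidy around the equilibrium, the benefit split depends on the relative slopes, which at a point are proportional to the elasticities.
Buyer share = εs/(εs + |εd|) = 2.8/(2.8 + 1.5) = 28/43; seller share = |εd|/(εs + |εd|) = 15/43.
So producers capture 15/43 of the subsidy.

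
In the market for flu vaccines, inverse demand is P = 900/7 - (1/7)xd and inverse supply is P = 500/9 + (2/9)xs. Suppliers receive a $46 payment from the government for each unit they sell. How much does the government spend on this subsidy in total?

Government cost = $14996

Pre-subsidy: 900/7 - (1/7)x = 500/9 + (2/9)x gives x* = 200 and P* = 100.
With the subsidy, sellers receive Ps = Pb + 46 for each unit, where Pb is the price buyers pay.
On the curves, Pb = 900/7 - (1/7)x and Ps = 500/9 + (2/9)x; the wedge Ps − Pb = 46 gives 500/9 + (2/9)x − (900/7 - (1/7)x) = 46, so x' = 326.
Then Pb = 900/7 − (1/7)·326 = 82 and Ps = 500/9 + (2/9)·326 = 128.
Government outlay = subsidy × quantity = 46 × 326 = 14996.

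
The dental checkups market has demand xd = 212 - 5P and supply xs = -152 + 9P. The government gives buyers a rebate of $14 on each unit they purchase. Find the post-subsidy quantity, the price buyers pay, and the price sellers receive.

Pre-subsidy: 212 - 5P = -152 + 9P gives P* = 26, x* = 82.
With the rebate, buyers effectively pay Pb = Ps − 14, where Ps is the price sellers receive.
Demand in terms of Ps becomes xd = 212 − 5(Ps − 14) = 282 - 5Ps. Setting this equal to supply: 282 - 5Ps = -152 + 9Ps, so Ps = 31.
Buyers pay Pb = 31 − 14 = 17; x' = -152 + 9·31 = 127.

x' = 127; buyers pay $17; sellers receive $31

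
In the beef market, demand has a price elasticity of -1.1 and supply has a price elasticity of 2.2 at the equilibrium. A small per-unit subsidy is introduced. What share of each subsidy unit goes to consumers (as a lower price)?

For a small subsidy around the equilibrium, the benefit split depends on the relative slopes, which at a point are proportional to the elasticities.
Buyer share = εs/(εs + |εd|) = 2.2/(2.2 + 1.1) = 2/3; seller share = |εd|/(εs + |εd|) = 1/3.

Consumer share = 2/3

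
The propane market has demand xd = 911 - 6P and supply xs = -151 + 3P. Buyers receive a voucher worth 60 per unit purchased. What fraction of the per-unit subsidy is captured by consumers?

Pre-subsidy: 911 - 6P = -151 + 3P gives P* = 118, x* = 203.
With the rebate, buyers effectively pay Pb = Ps − 60, where Ps is the price sellers receive.
Demand in terms of Ps becomes xd = 911 − 6(Ps − 60) = 1271 - 6Ps. Setting this equal to supply: 1271 - 6Ps = -151 + 3Ps, so Ps = 158.
Buyers pay Pb = 158 − 60 = 98; x' = -151 + 3·158 = 323.
Buyers' price falls by P* − Pb = 118 − 98 = 20; sellers' price rises by Ps − P* = 158 − 118 = 40.
So consumers capture 20/60 = 1/3 of each unit of subsidy.

Consumer share = 1/3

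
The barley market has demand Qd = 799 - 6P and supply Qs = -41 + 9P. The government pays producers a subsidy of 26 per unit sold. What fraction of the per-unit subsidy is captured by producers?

Pre-subsidy: 799 - 6P = -41 + 9P gives P* = 56, Q* = 463.
With the subsidy, sellers receive Ps = Pb + 26 for each unit, where Pb is the price buyers pay.
Supply in terms of Pb becomes Qs = -41 + 9(Pb + 26) = 193 + 9Pb. Setting this equal to demand: 799 - 6Pb = 193 + 9Pb, so Pb = 40.4.
Sellers receive Ps = 40.4 + 26 = 66.4; Q' = 799 − 6·40.4 = 556.6.
Buyers' price falls by P* − Pb = 56 − 40.4 = 15.6; sellers' price rises by Ps − P* = 66.4 − 56 = 10.4.
So producers capture 10.4/26 = 0.4 of each unit of subsidy.

Producer share = 0.4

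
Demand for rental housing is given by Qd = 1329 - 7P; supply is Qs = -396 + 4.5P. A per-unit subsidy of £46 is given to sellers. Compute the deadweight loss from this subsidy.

Deadweight loss = £2898

Pre-subsidy: 1329 - 7P = -396 + 4.5P gives P* = 150, Q* = 279.
With the subsidy, sellers receive Ps = Pb + 46 for each unit, where Pb is the price buyers pay.
Supply in terms of Pb becomes Qs = -396 + 4.5(Pb + 46) = -189 + 4.5Pb. Setting this equal to demand: 1329 - 7Pb = -189 + 4.5Pb, so Pb = 132.
Sellers receive Ps = 132 + 46 = 178; Q' = 1329 − 7·132 = 405.
The subsidy expands output by 405 − 279 = 126 past the efficient level; on those units the gap between marginal cost and willingness to pay runs from 0 up to 46.
DWL = ½ × 46 × 126 = 2898.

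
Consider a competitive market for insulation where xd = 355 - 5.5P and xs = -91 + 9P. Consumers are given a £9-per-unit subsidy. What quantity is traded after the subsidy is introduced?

Pre-subsidy: 355 - 5.5P = -91 + 9P gives P* = 892/29, x* = 5389/29.
With the rebate, buyers effectively pay Pb = Ps − 9, where Ps is the price sellers receive.
Demand in terms of Ps becomes xd = 355 − 5.5(Ps − 9) = 404.5 - 5.5Ps. Setting this equal to supply: 404.5 - 5.5Ps = -91 + 9Ps, so Ps = 991/29.
Buyers pay Pb = 991/29 − 9 = 730/29; x' = -91 + 9·(991/29) = 6280/29.

x' = 6280/29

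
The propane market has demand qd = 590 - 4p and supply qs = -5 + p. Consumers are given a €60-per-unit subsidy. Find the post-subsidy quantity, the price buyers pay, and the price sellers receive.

q' = 162; buyers pay €107; sellers receive €167

Pre-subsidy: 590 - 4p = -5 + p gives p* = 119, q* = 114.
With the rebate, buyers effectively pay pb = ps − 60, where ps is the price sellers receive.
Demand in terms of ps becomes qd = 590 − 4(ps − 60) = 830 - 4ps. Setting this equal to supply: 830 - 4ps = -5 + ps, so ps = 167.
Buyers pay pb = 167 − 60 = 107; q' = -5 + 1·167 = 162.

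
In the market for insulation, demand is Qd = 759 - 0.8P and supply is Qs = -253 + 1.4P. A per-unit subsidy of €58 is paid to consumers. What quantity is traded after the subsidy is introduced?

Q' = 23129/55

Pre-subsidy: 759 - 0.8P = -253 + 1.4P gives P* = 460, Q* = 391.
With the rebate, buyers effectively pay Pb = Ps − 58, where Ps is the price sellers receive.
Demand in terms of Ps becomes Qd = 759 − 0.8(Ps − 58) = 805.4 - 0.8Ps. Setting this equal to supply: 805.4 - 0.8Ps = -253 + 1.4Ps, so Ps = 5292/11.
Buyers pay Pb = 5292/11 − 58 = 4654/11; Q' = -253 + 1.4·(5292/11) = 23129/55.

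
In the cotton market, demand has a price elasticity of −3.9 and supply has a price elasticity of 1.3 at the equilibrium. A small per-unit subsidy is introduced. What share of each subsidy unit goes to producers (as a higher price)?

Producer share = 0.75

For a small subsidy around the equilibrium, the benefit split depends on the relative slopes, which at a point are proportional to the elasticities.
Buyer share = εs/(εs + |εd|) = 1.3/(1.3 + 3.9) = 0.25; seller share = |εd|/(εs + |εd|) = 0.75.
So producers capture 0.75 of the subsidy.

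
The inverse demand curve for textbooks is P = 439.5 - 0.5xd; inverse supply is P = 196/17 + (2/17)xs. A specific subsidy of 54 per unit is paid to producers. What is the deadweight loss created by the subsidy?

Deadweight loss = 16524/7

Pre-subsidy: 439.5 - 0.5x = 196/17 + (2/17)x gives x* = 14551/21 and P* = 1954/21.
With the subsidy, sellers receive Ps = Pb + 54 for each unit, where Pb is the price buyers pay.
On the curves, Pb = 439.5 - 0.5x and Ps = 196/17 + (2/17)x; the wedge Ps − Pb = 54 gives 196/17 + (2/17)x − (439.5 - 0.5x) = 54, so x' = 2341/3.
Then Pb = 439.5 − 0.5·(2341/3) = 148/3 and Ps = 196/17 + (2/17)·(2341/3) = 310/3.
The subsidy expands output by 2341/3 − 14551/21 = 612/7 past the efficient level; on those units the gap between marginal cost and willingness to pay runs from 0 up to 54.
DWL = ½ × 54 × 612/7 = 16524/7.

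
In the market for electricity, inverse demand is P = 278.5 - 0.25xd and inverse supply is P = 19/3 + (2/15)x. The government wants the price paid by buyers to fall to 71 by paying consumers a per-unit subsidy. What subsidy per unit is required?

At a buyer price of 71, quantity demanded is 1114 − 4·71 = 830.
Sellers supply 830 only when they receive Ps = 19/3 + (2/15)·830 = 117.
s = Ps − Pb = 117 − 71 = 46.

Required subsidy s = 46 per unit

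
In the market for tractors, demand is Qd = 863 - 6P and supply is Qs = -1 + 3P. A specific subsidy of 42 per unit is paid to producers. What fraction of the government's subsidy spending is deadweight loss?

Pre-subsidy: 863 - 6P = -1 + 3P gives P* = 96, Q* = 287.
With the subsidy, sellers receive Ps = Pb + 42 for each unit, where Pb is the price buyers pay.
Supply in terms of Pb becomes Qs = -1 + 3(Pb + 42) = 125 + 3Pb. Setting this equal to demand: 863 - 6Pb = 125 + 3Pb, so Pb = 82.
Sellers receive Ps = 82 + 42 = 124; Q' = 863 − 6·82 = 371.
ΔCS = ½(287 + 371)(96 − 82) = 4606; ΔPS = ½(287 + 371)(124 − 96) = 9212.
Government spending = 42 × 371 = 15582.
DWL = ½ × 42 × (371 − 287) = 1764; fraction = 1764 / 15582 = 6/53.

DWL / government spending = 6/53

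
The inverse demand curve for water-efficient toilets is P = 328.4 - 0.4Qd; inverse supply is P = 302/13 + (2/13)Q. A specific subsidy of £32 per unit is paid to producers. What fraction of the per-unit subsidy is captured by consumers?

Pre-subsidy: 328.4 - 0.4Q = 302/13 + (2/13)Q gives Q* = 551 and P* = 108.
With the subsidy, sellers receive Ps = Pb + 32 for each unit, where Pb is the price buyers pay.
On the curves, Pb = 328.4 - 0.4Q and Ps = 302/13 + (2/13)Q; the wedge Ps − Pb = 32 gives 302/13 + (2/13)Q − (328.4 - 0.4Q) = 32, so Q' = 5479/9.
Then Pb = 328.4 − 0.4·(5479/9) = 764/9 and Ps = 302/13 + (2/13)·(5479/9) = 1052/9.
Buyers' price falls by P* − Pb = 108 − 764/9 = 208/9; sellers' price rises by Ps − P* = 1052/9 − 108 = 80/9.
So consumers capture (208/9)/32 = 13/18 of each unit of subsidy.

Consumer share = 13/18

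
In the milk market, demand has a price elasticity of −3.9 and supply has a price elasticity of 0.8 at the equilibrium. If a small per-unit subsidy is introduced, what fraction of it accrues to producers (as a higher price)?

For a small subsidy around the equilibrium, the benefit split depends on the relative slopes, which at a point are proportional to the elasticities.
Buyer share = εs/(εs + |εd|) = 0.8/(0.8 + 3.9) = 8/47; seller share = |εd|/(εs + |εd|) = 39/47.
So producers capture 39/47 of the subsidy.

Producer share = 39/47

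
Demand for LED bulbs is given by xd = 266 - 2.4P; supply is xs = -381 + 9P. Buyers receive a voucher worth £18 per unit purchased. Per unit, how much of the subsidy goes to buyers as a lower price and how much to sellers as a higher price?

Pre-subsidy: 266 - 2.4P = -381 + 9P gives P* = 3235/57, x* = 2466/19.
With the rebate, buyers effectively pay Pb = Ps − 18, where Ps is the price sellers receive.
Demand in terms of Ps becomes xd = 266 − 2.4(Ps − 18) = 309.2 - 2.4Ps. Setting this equal to supply: 309.2 - 2.4Ps = -381 + 9Ps, so Ps = 3451/57.
Buyers pay Pb = 3451/57 − 18 = 2425/57; x' = -381 + 9·(3451/57) = 3114/19.
Buyers' price falls by P* − Pb = 3235/57 − 2425/57 = 270/19; sellers' price rises by Ps − P* = 3451/57 − 3235/57 = 72/19.

Buyers gain 270/19 per unit; sellers gain 72/19 per unit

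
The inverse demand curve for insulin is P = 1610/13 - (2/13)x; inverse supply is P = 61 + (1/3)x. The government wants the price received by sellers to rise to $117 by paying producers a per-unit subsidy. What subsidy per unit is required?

Required subsidy s = $19 per unit

At a seller price of 117, quantity supplied is -183 + 3·117 = 168.
Buyers absorb 168 only when they pay Pb = 1610/13 − (2/13)·168 = 98.
s = Ps − Pb = 117 − 98 = 19.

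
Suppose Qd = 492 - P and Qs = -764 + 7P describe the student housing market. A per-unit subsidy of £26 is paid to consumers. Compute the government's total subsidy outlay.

Government cost = £9301.5

Pre-subsidy: 492 - P = -764 + 7P gives P* = 157, Q* = 335.
With the rebate, buyers effectively pay Pb = Ps − 26, where Ps is the price sellers receive.
Demand in terms of Ps becomes Qd = 492 − 1(Ps − 26) = 518 - Ps. Setting this equal to supply: 518 - Ps = -764 + 7Ps, so Ps = 160.25.
Buyers pay Pb = 160.25 − 26 = 134.25; Q' = -764 + 7·160.25 = 357.75.
Government outlay = subsidy × quantity = 26 × 357.75 = 9301.5.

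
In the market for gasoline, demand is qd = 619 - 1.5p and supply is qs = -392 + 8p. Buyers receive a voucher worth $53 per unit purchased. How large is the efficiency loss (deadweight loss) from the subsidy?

Deadweight loss = 33708/19

Pre-subsidy: 619 - 1.5p = -392 + 8p gives p* = 2022/19, q* = 8728/19.
With the rebate, buyers effectively pay pb = ps − 53, where ps is the price sellers receive.
Demand in terms of ps becomes qd = 619 − 1.5(ps − 53) = 698.5 - 1.5ps. Setting this equal to supply: 698.5 - 1.5ps = -392 + 8ps, so ps = 2181/19.
Buyers pay pb = 2181/19 − 53 = 1174/19; q' = -392 + 8·(2181/19) = 10000/19.
The subsidy expands output by 10000/19 − 8728/19 = 1272/19 past the efficient level; on those units the gap between marginal cost and willingness to pay runs from 0 up to 53.
DWL = ½ × 53 × 1272/19 = 33708/19.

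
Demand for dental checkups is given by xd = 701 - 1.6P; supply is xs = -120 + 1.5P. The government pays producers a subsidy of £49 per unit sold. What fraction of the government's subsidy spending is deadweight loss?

DWL / government spending = 196/3257

Pre-subsidy: 701 - 1.6P = -120 + 1.5P gives P* = 8210/31, x* = 8595/31.
With the subsidy, sellers receive Ps = Pb + 49 for each unit, where Pb is the price buyers pay.
Supply in terms of Pb becomes xs = -120 + 1.5(Pb + 49) = -46.5 + 1.5Pb. Setting this equal to demand: 701 - 1.6Pb = -46.5 + 1.5Pb, so Pb = 7475/31.
Sellers receive Ps = 7475/31 + 49 = 8994/31; x' = 701 − 1.6·(7475/31) = 9771/31.
ΔCS = ½(8595/31 + 9771/31)(8210/31 − 7475/31) = 6749505/961; ΔPS = ½(8595/31 + 9771/31)(8994/31 − 8210/31) = 7199472/961.
Government spending = 49 × 9771/31 = 478779/31.
DWL = ½ × 49 × (9771/31 − 8595/31) = 28812/31; fraction = (28812/31) / (478779/31) = 196/3257.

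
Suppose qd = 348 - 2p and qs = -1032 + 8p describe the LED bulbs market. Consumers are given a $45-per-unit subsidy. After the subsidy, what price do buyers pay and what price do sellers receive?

Pre-subsidy: 348 - 2p = -1032 + 8p gives p* = 138, q* = 72.
With the rebate, buyers effectively pay pb = ps − 45, where ps is the price sellers receive.
Demand in terms of ps becomes qd = 348 − 2(ps − 45) = 438 - 2ps. Setting this equal to supply: 438 - 2ps = -1032 + 8ps, so ps = 147.
Buyers pay pb = 147 − 45 = 102; q' = -1032 + 8·147 = 144.

Buyers pay $102; sellers receive $147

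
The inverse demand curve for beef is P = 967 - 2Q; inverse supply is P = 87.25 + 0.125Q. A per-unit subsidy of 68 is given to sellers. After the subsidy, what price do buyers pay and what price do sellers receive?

Pre-subsidy: 967 - 2Q = 87.25 + 0.125Q gives Q* = 414 and P* = 139.
With the subsidy, sellers receive Ps = Pb + 68 for each unit, where Pb is the price buyers pay.
On the curves, Pb = 967 - 2Q and Ps = 87.25 + 0.125Q; the wedge Ps − Pb = 68 gives 87.25 + 0.125Q − (967 - 2Q) = 68, so Q' = 446.
Then Pb = 967 − 2·446 = 75 and Ps = 87.25 + 0.125·446 = 143.

Buyers pay 75; sellers receive 143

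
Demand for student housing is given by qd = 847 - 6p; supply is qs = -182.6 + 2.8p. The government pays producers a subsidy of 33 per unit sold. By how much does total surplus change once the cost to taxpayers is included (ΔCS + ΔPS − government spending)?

Net change in total surplus = -1039.5

Pre-subsidy: 847 - 6p = -182.6 + 2.8p gives p* = 117, q* = 145.
With the subsidy, sellers receive ps = pb + 33 for each unit, where pb is the price buyers pay.
Supply in terms of pb becomes qs = -182.6 + 2.8(pb + 33) = -90.2 + 2.8pb. Setting this equal to demand: 847 - 6pb = -90.2 + 2.8pb, so pb = 106.5.
Sellers receive ps = 106.5 + 33 = 139.5; q' = 847 − 6·106.5 = 208.
ΔCS = ½(145 + 208)(117 − 106.5) = 1853.25; ΔPS = ½(145 + 208)(139.5 − 117) = 3971.25.
Government spending = 33 × 208 = 6864.
Net change = 1853.25 + 3971.25 − 6864 = -1039.5. The loss equals the DWL triangle ½·33·63.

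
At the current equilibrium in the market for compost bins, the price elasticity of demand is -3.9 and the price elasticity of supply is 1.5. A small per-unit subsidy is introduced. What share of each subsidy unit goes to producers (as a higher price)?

For a small subsidy around the equilibrium, the benefit split depends on the relative slopes, which at a point are proportional to the elasticities.
Buyer share = εs/(εs + |εd|) = 1.5/(1.5 + 3.9) = 5/18; seller share = |εd|/(εs + |εd|) = 13/18.
So producers capture 13/18 of the subsidy.

Producer share = 13/18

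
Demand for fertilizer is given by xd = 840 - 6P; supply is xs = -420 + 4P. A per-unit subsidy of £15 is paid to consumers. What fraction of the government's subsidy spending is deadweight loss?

DWL / government spending = 0.15

Pre-subsidy: 840 - 6P = -420 + 4P gives P* = 126, x* = 84.
With the rebate, buyers effectively pay Pb = Ps − 15, where Ps is the price sellers receive.
Demand in terms of Ps becomes xd = 840 − 6(Ps − 15) = 930 - 6Ps. Setting this equal to supply: 930 - 6Ps = -420 + 4Ps, so Ps = 135.
Buyers pay Pb = 135 − 15 = 120; x' = -420 + 4·135 = 120.
ΔCS = ½(84 + 120)(126 − 120) = 612; ΔPS = ½(84 + 120)(135 − 126) = 918.
Government spending = 15 × 120 = 1800.
DWL = ½ × 15 × (120 − 84) = 270; fraction = 270 / 1800 = 0.15.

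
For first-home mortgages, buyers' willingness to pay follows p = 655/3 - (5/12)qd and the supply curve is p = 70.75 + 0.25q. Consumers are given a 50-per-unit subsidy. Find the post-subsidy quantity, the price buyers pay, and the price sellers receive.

Pre-subsidy: 655/3 - (5/12)q = 70.75 + 0.25q gives q* = 221.375 and p* = 126.09375.
With the rebate, buyers effectively pay pb = ps − 50, where ps is the price sellers receive.
On the curves, pb = 655/3 - (5/12)q and ps = 70.75 + 0.25q; the wedge ps − pb = 50 gives 70.75 + 0.25q − (655/3 - (5/12)q) = 50, so q' = 296.375.
Then pb = 655/3 − (5/12)·296.375 = 94.84375 and ps = 70.75 + 0.25·296.375 = 144.84375.

q' = 296.375; buyers pay 94.84375; sellers receive 144.84375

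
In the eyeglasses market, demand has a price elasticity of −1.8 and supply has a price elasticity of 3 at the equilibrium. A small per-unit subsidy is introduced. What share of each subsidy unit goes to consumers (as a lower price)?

Consumer share = 0.625

For a small subsidy around the equilibrium, the benefit split depends on the relative slopes, which at a point are proportional to the elasticities.
Buyer share = εs/(εs + |εd|) = 3/(3 + 1.8) = 0.625; seller share = |εd|/(εs + |εd|) = 0.375.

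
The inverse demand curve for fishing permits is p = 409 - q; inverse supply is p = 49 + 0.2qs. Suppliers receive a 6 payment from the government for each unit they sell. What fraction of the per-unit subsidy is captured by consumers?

Consumer share = 5/6

Pre-subsidy: 409 - q = 49 + 0.2q gives q* = 300 and p* = 109.
With the subsidy, sellers receive ps = pb + 6 for each unit, where pb is the price buyers pay.
On the curves, pb = 409 - q and ps = 49 + 0.2q; the wedge ps − pb = 6 gives 49 + 0.2q − (409 - q) = 6, so q' = 305.
Then pb = 409 − 1·305 = 104 and ps = 49 + 0.2·305 = 110.
Buyers' price falls by p* − pb = 109 − 104 = 5; sellers' price rises by ps − p* = 110 − 109 = 1.
So consumers capture 5/6 = 5/6 of each unit of subsidy.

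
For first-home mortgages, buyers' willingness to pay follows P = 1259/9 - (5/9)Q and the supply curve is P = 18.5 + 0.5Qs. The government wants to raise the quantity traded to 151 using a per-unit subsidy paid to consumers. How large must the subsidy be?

At Q = 151, from the demand curve buyers pay Pb = 1259/9 − (5/9)·151 = 56; from the supply curve sellers need Ps = 18.5 + 0.5·151 = 94.
The subsidy must fill the gap: s = Ps − Pb = 94 − 56 = 38.

Required subsidy s = 38 per unit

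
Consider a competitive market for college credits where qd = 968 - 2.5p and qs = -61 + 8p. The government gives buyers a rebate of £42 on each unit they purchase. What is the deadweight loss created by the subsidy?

Deadweight loss = £1680

Pre-subsidy: 968 - 2.5p = -61 + 8p gives p* = 98, q* = 723.
With the rebate, buyers effectively pay pb = ps − 42, where ps is the price sellers receive.
Demand in terms of ps becomes qd = 968 − 2.5(ps − 42) = 1073 - 2.5ps. Setting this equal to supply: 1073 - 2.5ps = -61 + 8ps, so ps = 108.
Buyers pay pb = 108 − 42 = 66; q' = -61 + 8·108 = 803.
The subsidy expands output by 803 − 723 = 80 past the efficient level; on those units the gap between marginal cost and willingness to pay runs from 0 up to 42.
DWL = ½ × 42 × 80 = 1680.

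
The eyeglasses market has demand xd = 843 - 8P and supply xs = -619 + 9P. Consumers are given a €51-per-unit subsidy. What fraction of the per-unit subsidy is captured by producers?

Pre-subsidy: 843 - 8P = -619 + 9P gives P* = 86, x* = 155.
With the rebate, buyers effectively pay Pb = Ps − 51, where Ps is the price sellers receive.
Demand in terms of Ps becomes xd = 843 − 8(Ps − 51) = 1251 - 8Ps. Setting this equal to supply: 1251 - 8Ps = -619 + 9Ps, so Ps = 110.
Buyers pay Pb = 110 − 51 = 59; x' = -619 + 9·110 = 371.
Buyers' price falls by P* − Pb = 86 − 59 = 27; sellers' price rises by Ps − P* = 110 − 86 = 24.
So producers capture 24/51 = 8/17 of each unit of subsidy.

Producer share = 8/17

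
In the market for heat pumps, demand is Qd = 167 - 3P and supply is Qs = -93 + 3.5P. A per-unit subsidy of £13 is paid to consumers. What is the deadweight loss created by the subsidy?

Pre-subsidy: 167 - 3P = -93 + 3.5P gives P* = 40, Q* = 47.
With the rebate, buyers effectively pay Pb = Ps − 13, where Ps is the price sellers receive.
Demand in terms of Ps becomes Qd = 167 − 3(Ps − 13) = 206 - 3Ps. Setting this equal to supply: 206 - 3Ps = -93 + 3.5Ps, so Ps = 46.
Buyers pay Pb = 46 − 13 = 33; Q' = -93 + 3.5·46 = 68.
The subsidy expands output by 68 − 47 = 21 past the efficient level; on those units the gap between marginal cost and willingness to pay runs from 0 up to 13.
DWL = ½ × 13 × 21 = 136.5.

Deadweight loss = £136.5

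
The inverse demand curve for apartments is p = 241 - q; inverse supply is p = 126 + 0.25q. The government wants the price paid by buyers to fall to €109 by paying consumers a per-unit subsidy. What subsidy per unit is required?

At a buyer price of 109, quantity demanded is 241 − 1·109 = 132.
Sellers supply 132 only when they receive ps = 126 + 0.25·132 = 159.
s = ps − pb = 159 − 109 = 50.

Required subsidy s = €50 per unit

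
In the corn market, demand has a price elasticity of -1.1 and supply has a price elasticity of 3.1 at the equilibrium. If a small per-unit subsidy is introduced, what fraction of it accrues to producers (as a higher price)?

Producer share = 11/42

For a small subsidy around the equilibrium, the benefit split depends on the relative slopes, which at a point are proportional to the elasticities.
Buyer share = εs/(εs + |εd|) = 3.1/(3.1 + 1.1) = 31/42; seller share = |εd|/(εs + |εd|) = 11/42.
So producers capture 11/42 of the subsidy.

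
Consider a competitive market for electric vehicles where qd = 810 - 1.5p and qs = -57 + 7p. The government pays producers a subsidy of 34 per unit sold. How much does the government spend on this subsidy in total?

Government cost = 23766

Pre-subsidy: 810 - 1.5p = -57 + 7p gives p* = 102, q* = 657.
With the subsidy, sellers receive ps = pb + 34 for each unit, where pb is the price buyers pay.
Supply in terms of pb becomes qs = -57 + 7(pb + 34) = 181 + 7pb. Setting this equal to demand: 810 - 1.5pb = 181 + 7pb, so pb = 74.
Sellers receive ps = 74 + 34 = 108; q' = 810 − 1.5·74 = 699.
Government outlay = subsidy × quantity = 34 × 699 = 23766.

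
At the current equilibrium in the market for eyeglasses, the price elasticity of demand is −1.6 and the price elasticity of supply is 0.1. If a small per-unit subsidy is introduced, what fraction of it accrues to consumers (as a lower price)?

Consumer share = 1/17

For a small subsidy around the equilibrium, the benefit split depends on the relative slopes, which at a point are proportional to the elasticities.
Buyer share = εs/(εs + |εd|) = 0.1/(0.1 + 1.6) = 1/17; seller share = |εd|/(εs + |εd|) = 16/17.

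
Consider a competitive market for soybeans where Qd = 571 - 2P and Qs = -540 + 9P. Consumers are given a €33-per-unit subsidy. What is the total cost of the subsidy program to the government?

Pre-subsidy: 571 - 2P = -540 + 9P gives P* = 101, Q* = 369.
With the rebate, buyers effectively pay Pb = Ps − 33, where Ps is the price sellers receive.
Demand in terms of Ps becomes Qd = 571 − 2(Ps − 33) = 637 - 2Ps. Setting this equal to supply: 637 - 2Ps = -540 + 9Ps, so Ps = 107.
Buyers pay Pb = 107 − 33 = 74; Q' = -540 + 9·107 = 423.
Government outlay = subsidy × quantity = 33 × 423 = 13959.

Government cost = €13959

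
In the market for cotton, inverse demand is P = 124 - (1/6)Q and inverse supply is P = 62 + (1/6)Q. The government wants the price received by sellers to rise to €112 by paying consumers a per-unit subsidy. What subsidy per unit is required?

At a seller price of 112, quantity supplied is -372 + 6·112 = 300.
Buyers absorb 300 only when they pay Pb = 124 − (1/6)·300 = 74.
s = Ps − Pb = 112 − 74 = 38.

Required subsidy s = €38 per unit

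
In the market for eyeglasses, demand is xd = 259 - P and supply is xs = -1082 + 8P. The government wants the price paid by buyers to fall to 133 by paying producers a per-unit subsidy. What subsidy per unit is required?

Required subsidy s = 18 per unit

At a buyer price of 133, quantity demanded is 259 − 1·133 = 126.
Sellers supply 126 only when they receive Ps with -1082 + 8·Ps = 126, i.e. Ps = 151.
s = Ps − Pb = 151 − 133 = 18.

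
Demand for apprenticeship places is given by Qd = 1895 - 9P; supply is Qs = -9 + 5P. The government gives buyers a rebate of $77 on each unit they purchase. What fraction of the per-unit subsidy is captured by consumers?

Consumer share = 5/14

Pre-subsidy: 1895 - 9P = -9 + 5P gives P* = 136, Q* = 671.
With the rebate, buyers effectively pay Pb = Ps − 77, where Ps is the price sellers receive.
Demand in terms of Ps becomes Qd = 1895 − 9(Ps − 77) = 2588 - 9Ps. Setting this equal to supply: 2588 - 9Ps = -9 + 5Ps, so Ps = 185.5.
Buyers pay Pb = 185.5 − 77 = 108.5; Q' = -9 + 5·185.5 = 918.5.
Buyers' price falls by P* − Pb = 136 − 108.5 = 27.5; sellers' price rises by Ps − P* = 185.5 − 136 = 49.5.
So consumers capture 27.5/77 = 5/14 of each unit of subsidy.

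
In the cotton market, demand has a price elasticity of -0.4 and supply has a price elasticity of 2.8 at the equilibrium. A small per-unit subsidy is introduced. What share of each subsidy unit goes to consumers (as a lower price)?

For a small subsidy around the equilibrium, the benefit split depends on the relative slopes, which at a point are proportional to the elasticities.
Buyer share = εs/(εs + |εd|) = 2.8/(2.8 + 0.4) = 0.875; seller share = |εd|/(εs + |εd|) = 0.125.

Consumer share = 0.875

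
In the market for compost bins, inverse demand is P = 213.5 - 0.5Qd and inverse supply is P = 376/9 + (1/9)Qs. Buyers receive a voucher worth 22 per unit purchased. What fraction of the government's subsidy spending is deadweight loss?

DWL / government spending = 18/317

Pre-subsidy: 213.5 - 0.5Q = 376/9 + (1/9)Q gives Q* = 281 and P* = 73.
With the rebate, buyers effectively pay Pb = Ps − 22, where Ps is the price sellers receive.
On the curves, Pb = 213.5 - 0.5Q and Ps = 376/9 + (1/9)Q; the wedge Ps − Pb = 22 gives 376/9 + (1/9)Q − (213.5 - 0.5Q) = 22, so Q' = 317.
Then Pb = 213.5 − 0.5·317 = 55 and Ps = 376/9 + (1/9)·317 = 77.
ΔCS = ½(281 + 317)(73 − 55) = 5382; ΔPS = ½(281 + 317)(77 − 73) = 1196.
Government spending = 22 × 317 = 6974.
DWL = ½ × 22 × (317 − 281) = 396; fraction = 396 / 6974 = 18/317.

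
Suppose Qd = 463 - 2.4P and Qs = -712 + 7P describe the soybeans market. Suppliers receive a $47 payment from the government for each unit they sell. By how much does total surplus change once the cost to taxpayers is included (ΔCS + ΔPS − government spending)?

Pre-subsidy: 463 - 2.4P = -712 + 7P gives P* = 125, Q* = 163.
With the subsidy, sellers receive Ps = Pb + 47 for each unit, where Pb is the price buyers pay.
Supply in terms of Pb becomes Qs = -712 + 7(Pb + 47) = -383 + 7Pb. Setting this equal to demand: 463 - 2.4Pb = -383 + 7Pb, so Pb = 90.
Sellers receive Ps = 90 + 47 = 137; Q' = 463 − 2.4·90 = 247.
ΔCS = ½(163 + 247)(125 − 90) = 7175; ΔPS = ½(163 + 247)(137 − 125) = 2460.
Government spending = 47 × 247 = 11609.
Net change = 7175 + 2460 − 11609 = -1974. The loss equals the DWL triangle ½·47·84.

Net change in total surplus = -$1974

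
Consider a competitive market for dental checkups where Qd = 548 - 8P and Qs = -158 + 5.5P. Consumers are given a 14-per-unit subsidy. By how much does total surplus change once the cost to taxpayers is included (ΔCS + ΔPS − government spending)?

Net change in total surplus = -8624/27

Pre-subsidy: 548 - 8P = -158 + 5.5P gives P* = 1412/27, Q* = 3500/27.
With the rebate, buyers effectively pay Pb = Ps − 14, where Ps is the price sellers receive.
Demand in terms of Ps becomes Qd = 548 − 8(Ps − 14) = 660 - 8Ps. Setting this equal to supply: 660 - 8Ps = -158 + 5.5Ps, so Ps = 1636/27.
Buyers pay Pb = 1636/27 − 14 = 1258/27; Q' = -158 + 5.5·(1636/27) = 4732/27.
ΔCS = ½(3500/27 + 4732/27)(1412/27 − 1258/27) = 211288/243; ΔPS = ½(3500/27 + 4732/27)(1636/27 − 1412/27) = 307328/243.
Government spending = 14 × 4732/27 = 66248/27.
Net change = 211288/243 + 307328/243 − 66248/27 = -8624/27. The loss equals the DWL triangle ½·14·1232/27.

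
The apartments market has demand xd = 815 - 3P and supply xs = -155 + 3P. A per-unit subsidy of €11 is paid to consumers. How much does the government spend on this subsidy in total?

Government cost = €3811.5

Pre-subsidy: 815 - 3P = -155 + 3P gives P* = 485/3, x* = 330.
With the rebate, buyers effectively pay Pb = Ps − 11, where Ps is the price sellers receive.
Demand in terms of Ps becomes xd = 815 − 3(Ps − 11) = 848 - 3Ps. Setting this equal to supply: 848 - 3Ps = -155 + 3Ps, so Ps = 1003/6.
Buyers pay Pb = 1003/6 − 11 = 937/6; x' = -155 + 3·(1003/6) = 346.5.
Government outlay = subsidy × quantity = 11 × 346.5 = 3811.5.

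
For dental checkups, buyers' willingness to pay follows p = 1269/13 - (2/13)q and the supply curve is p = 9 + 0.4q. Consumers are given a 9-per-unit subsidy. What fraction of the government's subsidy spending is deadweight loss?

Pre-subsidy: 1269/13 - (2/13)q = 9 + 0.4q gives q* = 160 and p* = 73.
With the rebate, buyers effectively pay pb = ps − 9, where ps is the price sellers receive.
On the curves, pb = 1269/13 - (2/13)q and ps = 9 + 0.4q; the wedge ps − pb = 9 gives 9 + 0.4q − (1269/13 - (2/13)q) = 9, so q' = 176.25.
Then pb = 1269/13 − (2/13)·176.25 = 70.5 and ps = 9 + 0.4·176.25 = 79.5.
ΔCS = ½(160 + 176.25)(73 − 70.5) = 420.3125; ΔPS = ½(160 + 176.25)(79.5 − 73) = 1092.8125.
Government spending = 9 × 176.25 = 1586.25.
DWL = ½ × 9 × (176.25 − 160) = 73.125; fraction = 73.125 / 1586.25 = 13/282.

DWL / government spending = 13/282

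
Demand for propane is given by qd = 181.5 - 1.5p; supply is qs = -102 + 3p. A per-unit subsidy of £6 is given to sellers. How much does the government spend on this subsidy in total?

Pre-subsidy: 181.5 - 1.5p = -102 + 3p gives p* = 63, q* = 87.
With the subsidy, sellers receive ps = pb + 6 for each unit, where pb is the price buyers pay.
Supply in terms of pb becomes qs = -102 + 3(pb + 6) = -84 + 3pb. Setting this equal to demand: 181.5 - 1.5pb = -84 + 3pb, so pb = 59.
Sellers receive ps = 59 + 6 = 65; q' = 181.5 − 1.5·59 = 93.
Government outlay = subsidy × quantity = 6 × 93 = 558.

Government cost = £558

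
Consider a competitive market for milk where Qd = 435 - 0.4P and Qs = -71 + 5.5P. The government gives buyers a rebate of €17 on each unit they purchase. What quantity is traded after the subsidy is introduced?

Pre-subsidy: 435 - 0.4P = -71 + 5.5P gives P* = 5060/59, Q* = 23641/59.
With the rebate, buyers effectively pay Pb = Ps − 17, where Ps is the price sellers receive.
Demand in terms of Ps becomes Qd = 435 − 0.4(Ps − 17) = 441.8 - 0.4Ps. Setting this equal to supply: 441.8 - 0.4Ps = -71 + 5.5Ps, so Ps = 5128/59.
Buyers pay Pb = 5128/59 − 17 = 4125/59; Q' = -71 + 5.5·(5128/59) = 24015/59.

Q' = 24015/59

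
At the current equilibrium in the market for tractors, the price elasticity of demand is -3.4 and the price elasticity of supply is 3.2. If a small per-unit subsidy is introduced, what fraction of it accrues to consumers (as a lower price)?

For a small subsidy around the equilibrium, the benefit split depends on the relative slopes, which at a point are proportional to the elasticities.
Buyer share = εs/(εs + |εd|) = 3.2/(3.2 + 3.4) = 16/33; seller share = |εd|/(εs + |εd|) = 17/33.

Consumer share = 16/33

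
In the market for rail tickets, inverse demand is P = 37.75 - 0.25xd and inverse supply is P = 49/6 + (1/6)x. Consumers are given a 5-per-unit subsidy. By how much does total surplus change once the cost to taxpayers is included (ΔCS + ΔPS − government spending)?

Pre-subsidy: 37.75 - 0.25x = 49/6 + (1/6)x gives x* = 71 and P* = 20.
With the rebate, buyers effectively pay Pb = Ps − 5, where Ps is the price sellers receive.
On the curves, Pb = 37.75 - 0.25x and Ps = 49/6 + (1/6)x; the wedge Ps − Pb = 5 gives 49/6 + (1/6)x − (37.75 - 0.25x) = 5, so x' = 83.
Then Pb = 37.75 − 0.25·83 = 17 and Ps = 49/6 + (1/6)·83 = 22.
ΔCS = ½(71 + 83)(20 − 17) = 231; ΔPS = ½(71 + 83)(22 − 20) = 154.
Government spending = 5 × 83 = 415.
Net change = 231 + 154 − 415 = -30. The loss equals the DWL triangle ½·5·12.

Net change in total surplus = -30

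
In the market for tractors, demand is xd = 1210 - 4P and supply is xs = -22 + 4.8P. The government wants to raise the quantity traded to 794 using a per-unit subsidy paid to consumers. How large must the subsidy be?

Required subsidy s = 66 per unit

At x = 794, invert demand for the buyer price: Pb = (1210 − 794)/4 = 104; invert supply for the seller price: Ps = (794 − (-22))/4.8 = 170.
The subsidy must fill the gap: s = Ps − Pb = 170 − 104 = 66.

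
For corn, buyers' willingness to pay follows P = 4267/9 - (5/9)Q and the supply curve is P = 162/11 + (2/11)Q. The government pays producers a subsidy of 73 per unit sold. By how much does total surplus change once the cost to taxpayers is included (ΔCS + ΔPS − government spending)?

Net change in total surplus = -3613.5

Pre-subsidy: 4267/9 - (5/9)Q = 162/11 + (2/11)Q gives Q* = 623 and P* = 128.
With the subsidy, sellers receive Ps = Pb + 73 for each unit, where Pb is the price buyers pay.
On the curves, Pb = 4267/9 - (5/9)Q and Ps = 162/11 + (2/11)Q; the wedge Ps − Pb = 73 gives 162/11 + (2/11)Q − (4267/9 - (5/9)Q) = 73, so Q' = 722.
Then Pb = 4267/9 − (5/9)·722 = 73 and Ps = 162/11 + (2/11)·722 = 146.
ΔCS = ½(623 + 722)(128 − 73) = 36987.5; ΔPS = ½(623 + 722)(146 − 128) = 12105.
Government spending = 73 × 722 = 52706.
Net change = 36987.5 + 12105 − 52706 = -3613.5. The loss equals the DWL triangle ½·73·99.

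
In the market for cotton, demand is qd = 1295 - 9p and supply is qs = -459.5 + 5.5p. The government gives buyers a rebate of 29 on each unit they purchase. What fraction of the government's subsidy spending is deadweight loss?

Pre-subsidy: 1295 - 9p = -459.5 + 5.5p gives p* = 121, q* = 206.
With the rebate, buyers effectively pay pb = ps − 29, where ps is the price sellers receive.
Demand in terms of ps becomes qd = 1295 − 9(ps − 29) = 1556 - 9ps. Setting this equal to supply: 1556 - 9ps = -459.5 + 5.5ps, so ps = 139.
Buyers pay pb = 139 − 29 = 110; q' = -459.5 + 5.5·139 = 305.
ΔCS = ½(206 + 305)(121 − 110) = 2810.5; ΔPS = ½(206 + 305)(139 − 121) = 4599.
Government spending = 29 × 305 = 8845.
DWL = ½ × 29 × (305 − 206) = 1435.5; fraction = 1435.5 / 8845 = 99/610.

DWL / government spending = 99/610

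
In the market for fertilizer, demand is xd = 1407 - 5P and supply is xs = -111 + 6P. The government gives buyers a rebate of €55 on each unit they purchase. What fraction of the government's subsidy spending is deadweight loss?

Pre-subsidy: 1407 - 5P = -111 + 6P gives P* = 138, x* = 717.
With the rebate, buyers effectively pay Pb = Ps − 55, where Ps is the price sellers receive.
Demand in terms of Ps becomes xd = 1407 − 5(Ps − 55) = 1682 - 5Ps. Setting this equal to supply: 1682 - 5Ps = -111 + 6Ps, so Ps = 163.
Buyers pay Pb = 163 − 55 = 108; x' = -111 + 6·163 = 867.
ΔCS = ½(717 + 867)(138 − 108) = 23760; ΔPS = ½(717 + 867)(163 − 138) = 19800.
Government spending = 55 × 867 = 47685.
DWL = ½ × 55 × (867 − 717) = 4125; fraction = 4125 / 47685 = 25/289.

DWL / government spending = 25/289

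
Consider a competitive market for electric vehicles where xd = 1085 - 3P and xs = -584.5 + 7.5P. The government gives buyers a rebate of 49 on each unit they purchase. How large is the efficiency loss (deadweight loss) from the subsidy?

Deadweight loss = 2572.5

Pre-subsidy: 1085 - 3P = -584.5 + 7.5P gives P* = 159, x* = 608.
With the rebate, buyers effectively pay Pb = Ps − 49, where Ps is the price sellers receive.
Demand in terms of Ps becomes xd = 1085 − 3(Ps − 49) = 1232 - 3Ps. Setting this equal to supply: 1232 - 3Ps = -584.5 + 7.5Ps, so Ps = 173.
Buyers pay Pb = 173 − 49 = 124; x' = -584.5 + 7.5·173 = 713.
The subsidy expands output by 713 − 608 = 105 past the efficient level; on those units the gap between marginal cost and willingness to pay runs from 0 up to 49.
DWL = ½ × 49 × 105 = 2572.5.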